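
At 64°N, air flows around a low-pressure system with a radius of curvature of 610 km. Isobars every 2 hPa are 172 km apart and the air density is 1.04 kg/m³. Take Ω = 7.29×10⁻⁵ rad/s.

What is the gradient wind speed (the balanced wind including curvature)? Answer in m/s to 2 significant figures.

7.8 m/s

Coriolis parameter at 64°N:
f = 2Ω sin φ = 2 × 7.29×10⁻⁵ × sin 64° = 1.31×10⁻⁴ s⁻¹
Pressure gradient: |∂P/∂n| = 200 Pa / 172000 m = 1.16×10⁻³ Pa/m
Geostrophic speed: V_g = |∂P/∂n|/(fρ) = 1.16×10⁻³/(1.31×10⁻⁴ × 1.04) = 8.53 m/s
Around a low, centrifugal force acts outward with Coriolis, so pressure-gradient force balances both:
(1/ρ)|∂P/∂n| = fV + V²/R  →  V² + fR·V − fR·V_g = 0
With fR = 1.31×10⁻⁴ × 610×10³ m = 79.9 m/s:
V = [−fR + √((fR)² + 4 fR V_g)]/2 = [−79.9 + √(79.9² + 4×79.9×8.53)]/2 = 7.78 m/s
Subgeostrophic (V < V_g = 8.53 m/s), as expected around a low.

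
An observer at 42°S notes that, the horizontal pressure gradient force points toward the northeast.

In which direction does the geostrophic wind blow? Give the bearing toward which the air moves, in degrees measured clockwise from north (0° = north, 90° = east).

315°

The pressure-gradient force points toward the northeast (bearing 045°).
Geostrophic balance: in the Southern Hemisphere the Coriolis force deflects motion to the left, so the geostrophic wind blows 90° to the left of the pressure-gradient force (low pressure on the right).
Rotating 045° by 90° counterclockwise gives 315° — the wind blows toward the northwest.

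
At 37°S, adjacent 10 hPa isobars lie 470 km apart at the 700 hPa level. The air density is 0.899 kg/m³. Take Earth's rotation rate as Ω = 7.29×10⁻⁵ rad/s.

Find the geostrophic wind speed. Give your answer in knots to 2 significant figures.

Coriolis parameter at 37°S:
f = 2Ω sin φ = 2 × 7.29×10⁻⁵ × sin 37° = 8.77×10⁻⁵ s⁻¹
Pressure gradient: |∂P/∂n| = 1000 Pa / 470000 m = 2.13×10⁻³ Pa/m
Geostrophic balance (pressure-gradient force = Coriolis force):
V_g = (1/(fρ)) |∂P/∂n| = 2.13×10⁻³ / (8.77×10⁻⁵ × 0.899) = 27.0 m/s
Converting: 27.0 m/s × 1.944 = 52 knots

52 knots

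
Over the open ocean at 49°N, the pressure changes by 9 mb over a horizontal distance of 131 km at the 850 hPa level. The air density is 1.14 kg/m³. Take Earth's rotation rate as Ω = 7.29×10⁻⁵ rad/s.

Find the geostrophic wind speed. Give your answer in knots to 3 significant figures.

Coriolis parameter at 49°N:
f = 2Ω sin φ = 2 × 7.29×10⁻⁵ × sin 49° = 1.10×10⁻⁴ s⁻¹
Pressure gradient: |∂P/∂n| = 900 Pa / 131000 m = 6.87×10⁻³ Pa/m
Geostrophic balance (pressure-gradient force = Coriolis force):
V_g = (1/(fρ)) |∂P/∂n| = 6.87×10⁻³ / (1.10×10⁻⁴ × 1.14) = 54.8 m/s
Converting: 54.8 m/s × 1.944 = 106 knots

106 knots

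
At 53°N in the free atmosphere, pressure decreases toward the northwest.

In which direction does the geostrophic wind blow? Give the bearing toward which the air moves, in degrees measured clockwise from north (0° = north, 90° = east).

045°

The pressure-gradient force points toward the northwest (bearing 315°).
Geostrophic balance: in the Northern Hemisphere the Coriolis force deflects motion to the right, so the geostrophic wind blows 90° to the right of the pressure-gradient force (low pressure on the left).
Rotating 315° by 90° clockwise gives 045° — the wind blows toward the northeast.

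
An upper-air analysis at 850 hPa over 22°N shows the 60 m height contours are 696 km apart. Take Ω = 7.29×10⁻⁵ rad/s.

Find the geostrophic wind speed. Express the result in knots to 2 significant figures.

Coriolis parameter at 22°N:
f = 2Ω sin φ = 2 × 7.29×10⁻⁵ × sin 22° = 5.46×10⁻⁵ s⁻¹
Height gradient: |∂Z/∂n| = 60 m / 696000 m = 8.62×10⁻⁵
On a pressure surface, geostrophic balance gives V_g = (g/f)|∂Z/∂n|:
V_g = 9.81 × 8.62×10⁻⁵ / 5.46×10⁻⁵ = 15.5 m/s
Converting: 15.5 m/s × 1.944 = 30 knots

30 knots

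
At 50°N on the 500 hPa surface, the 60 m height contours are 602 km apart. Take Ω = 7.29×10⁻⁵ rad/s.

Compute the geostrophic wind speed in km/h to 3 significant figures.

Coriolis parameter at 50°N:
f = 2Ω sin φ = 2 × 7.29×10⁻⁵ × sin 50° = 1.12×10⁻⁴ s⁻¹
Height gradient: |∂Z/∂n| = 60 m / 602000 m = 9.97×10⁻⁵
On a pressure surface, geostrophic balance gives V_g = (g/f)|∂Z/∂n|:
V_g = 9.81 × 9.97×10⁻⁵ / 1.12×10⁻⁴ = 8.75 m/s
Converting: 8.75 m/s × 3.6 = 31.5 km/h

31.5 km/h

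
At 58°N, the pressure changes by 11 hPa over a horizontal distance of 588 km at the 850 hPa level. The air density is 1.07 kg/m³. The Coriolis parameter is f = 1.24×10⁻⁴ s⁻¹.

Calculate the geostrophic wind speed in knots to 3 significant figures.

27.4 knots

Pressure gradient: |∂P/∂n| = 1100 Pa / 588000 m = 1.87×10⁻³ Pa/m
Geostrophic balance (pressure-gradient force = Coriolis force):
V_g = (1/(fρ)) |∂P/∂n| = 1.87×10⁻³ / (1.24×10⁻⁴ × 1.07) = 14.1 m/s
Converting: 14.1 m/s × 1.944 = 27.4 knots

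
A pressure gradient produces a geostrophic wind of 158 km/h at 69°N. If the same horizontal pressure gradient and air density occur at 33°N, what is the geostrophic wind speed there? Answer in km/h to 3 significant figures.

271 km/h

With the same pressure gradient and density, V_g ∝ 1/f ∝ 1/sin φ.
V₂ = V₁ · sin φ₁ / sin φ₂ = 158 × sin 69° / sin 33°
V₂ = 158 × 0.9336/0.5446 = 271 km/h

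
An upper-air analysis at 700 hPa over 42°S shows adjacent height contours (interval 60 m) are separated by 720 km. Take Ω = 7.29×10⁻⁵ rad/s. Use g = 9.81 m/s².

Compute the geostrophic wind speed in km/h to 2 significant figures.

30 km/h

Coriolis parameter at 42°S:
f = 2Ω sin φ = 2 × 7.29×10⁻⁵ × sin 42° = 9.76×10⁻⁵ s⁻¹
Height gradient: |∂Z/∂n| = 60 m / 720000 m = 8.33×10⁻⁵
On a pressure surface, geostrophic balance gives V_g = (g/f)|∂Z/∂n|:
V_g = 9.81 × 8.33×10⁻⁵ / 9.76×10⁻⁵ = 8.38 m/s
Converting: 8.38 m/s × 3.6 = 30 km/h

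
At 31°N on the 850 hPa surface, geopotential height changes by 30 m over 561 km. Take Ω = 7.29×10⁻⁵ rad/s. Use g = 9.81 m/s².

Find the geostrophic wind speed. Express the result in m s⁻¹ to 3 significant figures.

6.99 m s⁻¹

Coriolis parameter at 31°N:
f = 2Ω sin φ = 2 × 7.29×10⁻⁵ × sin 31° = 7.51×10⁻⁵ s⁻¹
Height gradient: |∂Z/∂n| = 30 m / 561000 m = 5.35×10⁻⁵
On a pressure surface, geostrophic balance gives V_g = (g/f)|∂Z/∂n|:
V_g = 9.81 × 5.35×10⁻⁵ / 7.51×10⁻⁵ = 6.99 m/s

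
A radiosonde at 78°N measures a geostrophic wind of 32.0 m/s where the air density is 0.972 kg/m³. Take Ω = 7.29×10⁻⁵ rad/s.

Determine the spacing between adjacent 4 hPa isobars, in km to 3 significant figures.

90.2 km

Coriolis parameter at 78°N:
f = 2Ω sin φ = 2 × 7.29×10⁻⁵ × sin 78° = 1.43×10⁻⁴ s⁻¹
Geostrophic balance rearranged: |∂P/∂n| = f ρ V_g
|∂P/∂n| = 1.43×10⁻⁴ × 0.972 × 32.0 = 4.44×10⁻³ Pa/m
Isobar spacing: Δn = ΔP/|∂P/∂n| = 400 Pa / 4.44×10⁻³ Pa/m = 90174 m ≈ 90.2 km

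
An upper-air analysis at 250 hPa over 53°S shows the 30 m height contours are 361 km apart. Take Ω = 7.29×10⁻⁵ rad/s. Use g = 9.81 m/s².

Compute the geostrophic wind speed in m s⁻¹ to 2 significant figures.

Coriolis parameter at 53°S:
f = 2Ω sin φ = 2 × 7.29×10⁻⁵ × sin 53° = 1.16×10⁻⁴ s⁻¹
Height gradient: |∂Z/∂n| = 30 m / 361000 m = 8.31×10⁻⁵
On a pressure surface, geostrophic balance gives V_g = (g/f)|∂Z/∂n|:
V_g = 9.81 × 8.31×10⁻⁵ / 1.16×10⁻⁴ = 7.00 m/s

7.0 m s⁻¹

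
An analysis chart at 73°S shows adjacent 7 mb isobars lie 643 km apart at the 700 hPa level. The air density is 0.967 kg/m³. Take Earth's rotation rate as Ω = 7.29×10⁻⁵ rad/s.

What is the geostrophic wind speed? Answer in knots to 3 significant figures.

15.7 knots

Coriolis parameter at 73°S:
f = 2Ω sin φ = 2 × 7.29×10⁻⁵ × sin 73° = 1.39×10⁻⁴ s⁻¹
Pressure gradient: |∂P/∂n| = 700 Pa / 643000 m = 1.09×10⁻³ Pa/m
Geostrophic balance (pressure-gradient force = Coriolis force):
V_g = (1/(fρ)) |∂P/∂n| = 1.09×10⁻³ / (1.39×10⁻⁴ × 0.967) = 8.07 m/s
Converting: 8.07 m/s × 1.944 = 15.7 knots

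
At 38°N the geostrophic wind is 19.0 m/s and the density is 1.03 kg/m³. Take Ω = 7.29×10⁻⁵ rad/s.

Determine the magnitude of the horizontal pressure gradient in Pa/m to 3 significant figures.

1.76×10⁻³ Pa/m

Coriolis parameter at 38°N:
f = 2Ω sin φ = 2 × 7.29×10⁻⁵ × sin 38° = 8.98×10⁻⁵ s⁻¹
Geostrophic balance rearranged: |∂P/∂n| = f ρ V_g
|∂P/∂n| = 8.98×10⁻⁵ × 1.03 × 19.0 = 1.76×10⁻³ Pa/m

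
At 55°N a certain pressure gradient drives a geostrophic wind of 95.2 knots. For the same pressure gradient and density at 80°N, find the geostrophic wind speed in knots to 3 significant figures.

With the same pressure gradient and density, V_g ∝ 1/f ∝ 1/sin φ.
V₂ = V₁ · sin φ₁ / sin φ₂ = 95.2 × sin 55° / sin 80°
V₂ = 95.2 × 0.8192/0.9848 = 79.2 knots

79.2 knots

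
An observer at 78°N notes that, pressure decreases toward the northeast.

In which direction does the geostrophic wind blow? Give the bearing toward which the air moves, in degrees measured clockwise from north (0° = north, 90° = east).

135°

The pressure-gradient force points toward the northeast (bearing 045°).
Geostrophic balance: in the Northern Hemisphere the Coriolis force deflects motion to the right, so the geostrophic wind blows 90° to the right of the pressure-gradient force (low pressure on the left).
Rotating 045° by 90° clockwise gives 135° — the wind blows toward the southeast.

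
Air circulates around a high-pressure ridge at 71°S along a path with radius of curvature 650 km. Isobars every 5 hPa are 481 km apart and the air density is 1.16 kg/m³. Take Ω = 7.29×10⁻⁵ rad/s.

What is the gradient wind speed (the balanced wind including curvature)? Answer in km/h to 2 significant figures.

Coriolis parameter at 71°S:
f = 2Ω sin φ = 2 × 7.29×10⁻⁵ × sin 71° = 1.38×10⁻⁴ s⁻¹
Pressure gradient: |∂P/∂n| = 500 Pa / 481000 m = 1.04×10⁻³ Pa/m
Geostrophic speed: V_g = |∂P/∂n|/(fρ) = 1.04×10⁻³/(1.38×10⁻⁴ × 1.16) = 6.50 m/s
Around a high, pressure-gradient force acts outward with centrifugal, so Coriolis balances both:
fV = (1/ρ)|∂P/∂n| + V²/R  →  V² − fR·V + fR·V_g = 0
With fR = 1.38×10⁻⁴ × 650×10³ m = 89.6 m/s:
V = [fR − √((fR)² − 4 fR V_g)]/2 = [89.6 − √(89.6² − 4×89.6×6.5)]/2 = 7.06 m/s
Supergeostrophic (V > V_g = 6.5 m/s), as expected around a high.
Converting: 7.06 m/s × 3.6 = 25 km/h

25 km/h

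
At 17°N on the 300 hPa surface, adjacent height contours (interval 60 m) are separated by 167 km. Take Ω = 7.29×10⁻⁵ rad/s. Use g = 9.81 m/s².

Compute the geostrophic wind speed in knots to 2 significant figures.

160 knots

Coriolis parameter at 17°N:
f = 2Ω sin φ = 2 × 7.29×10⁻⁵ × sin 17° = 4.26×10⁻⁵ s⁻¹
Height gradient: |∂Z/∂n| = 60 m / 167000 m = 3.59×10⁻⁴
On a pressure surface, geostrophic balance gives V_g = (g/f)|∂Z/∂n|:
V_g = 9.81 × 3.59×10⁻⁴ / 4.26×10⁻⁵ = 82.7 m/s
Converting: 82.7 m/s × 1.944 = 160 knots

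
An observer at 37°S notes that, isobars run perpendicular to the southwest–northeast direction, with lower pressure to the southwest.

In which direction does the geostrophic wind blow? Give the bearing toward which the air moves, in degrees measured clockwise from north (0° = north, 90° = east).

The pressure-gradient force points toward the southwest (bearing 225°).
Geostrophic balance: in the Southern Hemisphere the Coriolis force deflects motion to the left, so the geostrophic wind blows 90° to the left of the pressure-gradient force (low pressure on the right).
Rotating 225° by 90° counterclockwise gives 135° — the wind blows toward the southeast.

135°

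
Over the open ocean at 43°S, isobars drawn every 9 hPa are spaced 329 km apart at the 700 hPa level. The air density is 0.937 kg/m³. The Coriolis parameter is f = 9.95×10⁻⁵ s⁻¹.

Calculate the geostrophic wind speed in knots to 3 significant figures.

Pressure gradient: |∂P/∂n| = 900 Pa / 329000 m = 2.74×10⁻³ Pa/m
Geostrophic balance (pressure-gradient force = Coriolis force):
V_g = (1/(fρ)) |∂P/∂n| = 2.74×10⁻³ / (9.95×10⁻⁵ × 0.937) = 29.3 m/s
Converting: 29.3 m/s × 1.944 = 57.0 knots

57.0 knots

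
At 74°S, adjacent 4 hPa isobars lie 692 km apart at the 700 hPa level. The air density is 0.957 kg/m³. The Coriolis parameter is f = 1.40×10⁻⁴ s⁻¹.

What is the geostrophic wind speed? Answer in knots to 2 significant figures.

8.4 knots

Pressure gradient: |∂P/∂n| = 400 Pa / 692000 m = 5.78×10⁻⁴ Pa/m
Geostrophic balance (pressure-gradient force = Coriolis force):
V_g = (1/(fρ)) |∂P/∂n| = 5.78×10⁻⁴ / (1.40×10⁻⁴ × 0.957) = 4.31 m/s
Converting: 4.31 m/s × 1.944 = 8.4 knots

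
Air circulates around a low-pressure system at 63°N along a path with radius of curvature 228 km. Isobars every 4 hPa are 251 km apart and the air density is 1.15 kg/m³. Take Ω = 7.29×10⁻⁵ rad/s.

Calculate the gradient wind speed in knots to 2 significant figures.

16 knots

Coriolis parameter at 63°N:
f = 2Ω sin φ = 2 × 7.29×10⁻⁵ × sin 63° = 1.30×10⁻⁴ s⁻¹
Pressure gradient: |∂P/∂n| = 400 Pa / 251000 m = 1.59×10⁻³ Pa/m
Geostrophic speed: V_g = |∂P/∂n|/(fρ) = 1.59×10⁻³/(1.30×10⁻⁴ × 1.15) = 10.7 m/s
Around a low, centrifugal force acts outward with Coriolis, so pressure-gradient force balances both:
(1/ρ)|∂P/∂n| = fV + V²/R  →  V² + fR·V − fR·V_g = 0
With fR = 1.30×10⁻⁴ × 228×10³ m = 29.6 m/s:
V = [−fR + √((fR)² + 4 fR V_g)]/2 = [−29.6 + √(29.6² + 4×29.6×10.7)]/2 = 8.33 m/s
Subgeostrophic (V < V_g = 10.7 m/s), as expected around a low.
Converting: 8.33 m/s × 1.944 = 16 knots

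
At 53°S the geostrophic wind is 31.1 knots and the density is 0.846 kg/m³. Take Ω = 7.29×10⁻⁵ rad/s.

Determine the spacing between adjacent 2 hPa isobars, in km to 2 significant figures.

Coriolis parameter at 53°S:
f = 2Ω sin φ = 2 × 7.29×10⁻⁵ × sin 53° = 1.16×10⁻⁴ s⁻¹
Wind speed in SI: 31.1 knots = 16.0 m/s
Geostrophic balance rearranged: |∂P/∂n| = f ρ V_g
|∂P/∂n| = 1.16×10⁻⁴ × 0.846 × 16.0 = 1.58×10⁻³ Pa/m
Isobar spacing: Δn = ΔP/|∂P/∂n| = 200 Pa / 1.58×10⁻³ Pa/m = 126898 m ≈ 130 km

130 km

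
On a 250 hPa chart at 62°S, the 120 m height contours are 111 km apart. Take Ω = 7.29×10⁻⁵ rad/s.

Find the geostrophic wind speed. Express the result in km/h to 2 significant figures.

Coriolis parameter at 62°S:
f = 2Ω sin φ = 2 × 7.29×10⁻⁵ × sin 62° = 1.29×10⁻⁴ s⁻¹
Height gradient: |∂Z/∂n| = 120 m / 111000 m = 1.08×10⁻³
On a pressure surface, geostrophic balance gives V_g = (g/f)|∂Z/∂n|:
V_g = 9.81 × 1.08×10⁻³ / 1.29×10⁻⁴ = 82.4 m/s
Converting: 82.4 m/s × 3.6 = 300 km/h

300 km/h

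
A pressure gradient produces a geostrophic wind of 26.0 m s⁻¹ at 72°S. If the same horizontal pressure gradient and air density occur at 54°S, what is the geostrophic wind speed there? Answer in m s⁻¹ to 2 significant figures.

With the same pressure gradient and density, V_g ∝ 1/f ∝ 1/sin φ.
V₂ = V₁ · sin φ₁ / sin φ₂ = 26.0 × sin 72° / sin 54°
V₂ = 26.0 × 0.9511/0.8090 = 31 m s⁻¹

31 m s⁻¹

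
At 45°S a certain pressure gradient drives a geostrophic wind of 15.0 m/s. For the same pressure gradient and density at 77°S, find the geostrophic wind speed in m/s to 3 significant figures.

10.9 m/s

With the same pressure gradient and density, V_g ∝ 1/f ∝ 1/sin φ.
V₂ = V₁ · sin φ₁ / sin φ₂ = 15.0 × sin 45° / sin 77°
V₂ = 15.0 × 0.7071/0.9744 = 10.9 m/s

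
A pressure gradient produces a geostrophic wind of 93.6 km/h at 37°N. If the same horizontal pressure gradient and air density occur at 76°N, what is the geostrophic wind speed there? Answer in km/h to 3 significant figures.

With the same pressure gradient and density, V_g ∝ 1/f ∝ 1/sin φ.
V₂ = V₁ · sin φ₁ / sin φ₂ = 93.6 × sin 37° / sin 76°
V₂ = 93.6 × 0.6018/0.9703 = 58.1 km/h

58.1 km/h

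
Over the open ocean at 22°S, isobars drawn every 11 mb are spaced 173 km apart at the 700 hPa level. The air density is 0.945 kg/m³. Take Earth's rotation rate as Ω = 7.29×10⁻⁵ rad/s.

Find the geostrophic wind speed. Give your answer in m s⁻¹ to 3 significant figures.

123 m s⁻¹

Coriolis parameter at 22°S:
f = 2Ω sin φ = 2 × 7.29×10⁻⁵ × sin 22° = 5.46×10⁻⁵ s⁻¹
Pressure gradient: |∂P/∂n| = 1100 Pa / 173000 m = 6.36×10⁻³ Pa/m
Geostrophic balance (pressure-gradient force = Coriolis force):
V_g = (1/(fρ)) |∂P/∂n| = 6.36×10⁻³ / (5.46×10⁻⁵ × 0.945) = 123 m/s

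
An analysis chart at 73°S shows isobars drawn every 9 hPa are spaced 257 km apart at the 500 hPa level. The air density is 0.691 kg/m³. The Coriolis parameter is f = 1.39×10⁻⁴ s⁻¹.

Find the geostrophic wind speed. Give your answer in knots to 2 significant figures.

Pressure gradient: |∂P/∂n| = 900 Pa / 257000 m = 3.50×10⁻³ Pa/m
Geostrophic balance (pressure-gradient force = Coriolis force):
V_g = (1/(fρ)) |∂P/∂n| = 3.50×10⁻³ / (1.39×10⁻⁴ × 0.691) = 36.5 m/s
Converting: 36.5 m/s × 1.944 = 71 knots

71 knots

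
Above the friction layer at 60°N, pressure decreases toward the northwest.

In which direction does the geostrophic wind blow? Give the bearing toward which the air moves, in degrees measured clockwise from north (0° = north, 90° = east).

The pressure-gradient force points toward the northwest (bearing 315°).
Geostrophic balance: in the Northern Hemisphere the Coriolis force deflects motion to the right, so the geostrophic wind blows 90° to the right of the pressure-gradient force (low pressure on the left).
Rotating 315° by 90° clockwise gives 045° — the wind blows toward the northeast.

045°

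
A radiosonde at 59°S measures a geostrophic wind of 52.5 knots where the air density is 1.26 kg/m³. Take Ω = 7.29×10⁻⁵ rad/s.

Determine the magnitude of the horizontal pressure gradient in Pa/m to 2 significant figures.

4.3×10⁻³ Pa/m

Coriolis parameter at 59°S:
f = 2Ω sin φ = 2 × 7.29×10⁻⁵ × sin 59° = 1.25×10⁻⁴ s⁻¹
Wind speed in SI: 52.5 knots = 27.0 m/s
Geostrophic balance rearranged: |∂P/∂n| = f ρ V_g
|∂P/∂n| = 1.25×10⁻⁴ × 1.26 × 27.0 = 4.25×10⁻³ Pa/m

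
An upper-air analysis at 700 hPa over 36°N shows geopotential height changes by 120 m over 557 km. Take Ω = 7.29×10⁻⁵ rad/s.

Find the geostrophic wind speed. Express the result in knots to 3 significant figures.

47.9 knots

Coriolis parameter at 36°N:
f = 2Ω sin φ = 2 × 7.29×10⁻⁵ × sin 36° = 8.57×10⁻⁵ s⁻¹
Height gradient: |∂Z/∂n| = 120 m / 557000 m = 2.15×10⁻⁴
On a pressure surface, geostrophic balance gives V_g = (g/f)|∂Z/∂n|:
V_g = 9.81 × 2.15×10⁻⁴ / 8.57×10⁻⁵ = 24.7 m/s
Converting: 24.7 m/s × 1.944 = 47.9 knots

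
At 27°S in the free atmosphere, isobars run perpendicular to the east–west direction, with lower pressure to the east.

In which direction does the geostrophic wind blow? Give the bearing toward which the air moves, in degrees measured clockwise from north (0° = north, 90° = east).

The pressure-gradient force points toward the east (bearing 090°).
Geostrophic balance: in the Southern Hemisphere the Coriolis force deflects motion to the left, so the geostrophic wind blows 90° to the left of the pressure-gradient force (low pressure on the right).
Rotating 090° by 90° counterclockwise gives 000° — the wind blows toward the north.

000°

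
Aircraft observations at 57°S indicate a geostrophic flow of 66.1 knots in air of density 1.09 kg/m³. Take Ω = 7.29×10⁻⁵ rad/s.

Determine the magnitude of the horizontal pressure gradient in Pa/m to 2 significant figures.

4.5×10⁻³ Pa/m

Coriolis parameter at 57°S:
f = 2Ω sin φ = 2 × 7.29×10⁻⁵ × sin 57° = 1.22×10⁻⁴ s⁻¹
Wind speed in SI: 66.1 knots = 34.0 m/s
Geostrophic balance rearranged: |∂P/∂n| = f ρ V_g
|∂P/∂n| = 1.22×10⁻⁴ × 1.09 × 34.0 = 4.53×10⁻³ Pa/m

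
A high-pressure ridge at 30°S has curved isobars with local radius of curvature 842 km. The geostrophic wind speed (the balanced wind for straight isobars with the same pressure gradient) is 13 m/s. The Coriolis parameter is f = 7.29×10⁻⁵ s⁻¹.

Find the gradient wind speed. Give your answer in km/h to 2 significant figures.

Around a high, pressure-gradient force acts outward with centrifugal, so Coriolis balances both:
fV = (1/ρ)|∂P/∂n| + V²/R  →  V² − fR·V + fR·V_g = 0
With fR = 7.29×10⁻⁵ × 842×10³ m = 61.4 m/s:
V = [fR − √((fR)² − 4 fR V_g)]/2 = [61.4 − √(61.4² − 4×61.4×13)]/2 = 18.7 m/s
Supergeostrophic (V > V_g = 13 m/s), as expected around a high.
Converting: 18.7 m/s × 3.6 = 67 km/h

67 km/h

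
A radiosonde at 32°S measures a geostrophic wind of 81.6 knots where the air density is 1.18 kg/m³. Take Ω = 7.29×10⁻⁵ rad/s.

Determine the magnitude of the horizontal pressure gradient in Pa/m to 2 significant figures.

Coriolis parameter at 32°S:
f = 2Ω sin φ = 2 × 7.29×10⁻⁵ × sin 32° = 7.73×10⁻⁵ s⁻¹
Wind speed in SI: 81.6 knots = 42.0 m/s
Geostrophic balance rearranged: |∂P/∂n| = f ρ V_g
|∂P/∂n| = 7.73×10⁻⁵ × 1.18 × 42.0 = 3.83×10⁻³ Pa/m

3.8×10⁻³ Pa/m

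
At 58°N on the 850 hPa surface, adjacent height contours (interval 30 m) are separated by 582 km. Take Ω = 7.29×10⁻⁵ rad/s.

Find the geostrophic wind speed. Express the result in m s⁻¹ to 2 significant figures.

Coriolis parameter at 58°N:
f = 2Ω sin φ = 2 × 7.29×10⁻⁵ × sin 58° = 1.24×10⁻⁴ s⁻¹
Height gradient: |∂Z/∂n| = 30 m / 582000 m = 5.15×10⁻⁵
On a pressure surface, geostrophic balance gives V_g = (g/f)|∂Z/∂n|:
V_g = 9.81 × 5.15×10⁻⁵ / 1.24×10⁻⁴ = 4.09 m/s

4.1 m s⁻¹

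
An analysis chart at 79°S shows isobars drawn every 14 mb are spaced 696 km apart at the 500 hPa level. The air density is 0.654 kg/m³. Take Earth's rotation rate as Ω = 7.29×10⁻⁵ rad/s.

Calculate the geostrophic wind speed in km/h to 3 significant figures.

77.4 km/h

Coriolis parameter at 79°S:
f = 2Ω sin φ = 2 × 7.29×10⁻⁵ × sin 79° = 1.43×10⁻⁴ s⁻¹
Pressure gradient: |∂P/∂n| = 1400 Pa / 696000 m = 2.01×10⁻³ Pa/m
Geostrophic balance (pressure-gradient force = Coriolis force):
V_g = (1/(fρ)) |∂P/∂n| = 2.01×10⁻³ / (1.43×10⁻⁴ × 0.654) = 21.5 m/s
Converting: 21.5 m/s × 3.6 = 77.4 km/h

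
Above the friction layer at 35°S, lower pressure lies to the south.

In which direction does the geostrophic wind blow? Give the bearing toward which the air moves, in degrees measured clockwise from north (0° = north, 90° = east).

090°

The pressure-gradient force points toward the south (bearing 180°).
Geostrophic balance: in the Southern Hemisphere the Coriolis force deflects motion to the left, so the geostrophic wind blows 90° to the left of the pressure-gradient force (low pressure on the right).
Rotating 180° by 90° counterclockwise gives 090° — the wind blows toward the east.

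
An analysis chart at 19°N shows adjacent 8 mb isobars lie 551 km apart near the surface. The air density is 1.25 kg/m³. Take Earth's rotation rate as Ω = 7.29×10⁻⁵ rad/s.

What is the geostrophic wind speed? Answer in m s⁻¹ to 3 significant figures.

Coriolis parameter at 19°N:
f = 2Ω sin φ = 2 × 7.29×10⁻⁵ × sin 19° = 4.75×10⁻⁵ s⁻¹
Pressure gradient: |∂P/∂n| = 800 Pa / 551000 m = 1.45×10⁻³ Pa/m
Geostrophic balance (pressure-gradient force = Coriolis force):
V_g = (1/(fρ)) |∂P/∂n| = 1.45×10⁻³ / (4.75×10⁻⁵ × 1.25) = 24.5 m/s

24.5 m s⁻¹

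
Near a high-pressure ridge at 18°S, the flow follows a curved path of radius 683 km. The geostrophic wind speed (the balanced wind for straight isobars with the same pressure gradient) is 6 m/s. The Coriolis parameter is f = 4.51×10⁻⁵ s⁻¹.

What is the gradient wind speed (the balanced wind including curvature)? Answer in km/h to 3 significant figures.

29.4 km/h

Around a high, pressure-gradient force acts outward with centrifugal, so Coriolis balances both:
fV = (1/ρ)|∂P/∂n| + V²/R  →  V² − fR·V + fR·V_g = 0
With fR = 4.51×10⁻⁵ × 683×10³ m = 30.8 m/s:
V = [fR − √((fR)² − 4 fR V_g)]/2 = [30.8 − √(30.8² − 4×30.8×6)]/2 = 8.16 m/s
Supergeostrophic (V > V_g = 6 m/s), as expected around a high.
Converting: 8.16 m/s × 3.6 = 29.4 km/h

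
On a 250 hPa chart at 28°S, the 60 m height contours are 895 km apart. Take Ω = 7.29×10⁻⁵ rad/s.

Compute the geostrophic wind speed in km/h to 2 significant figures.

Coriolis parameter at 28°S:
f = 2Ω sin φ = 2 × 7.29×10⁻⁵ × sin 28° = 6.84×10⁻⁵ s⁻¹
Height gradient: |∂Z/∂n| = 60 m / 895000 m = 6.70×10⁻⁵
On a pressure surface, geostrophic balance gives V_g = (g/f)|∂Z/∂n|:
V_g = 9.81 × 6.70×10⁻⁵ / 6.84×10⁻⁵ = 9.61 m/s
Converting: 9.61 m/s × 3.6 = 35 km/h

35 km/h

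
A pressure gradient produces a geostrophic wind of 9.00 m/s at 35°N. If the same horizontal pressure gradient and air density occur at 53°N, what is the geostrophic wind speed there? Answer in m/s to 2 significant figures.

With the same pressure gradient and density, V_g ∝ 1/f ∝ 1/sin φ.
V₂ = V₁ · sin φ₁ / sin φ₂ = 9.00 × sin 35° / sin 53°
V₂ = 9.00 × 0.5736/0.7986 = 6.5 m/s

6.5 m/s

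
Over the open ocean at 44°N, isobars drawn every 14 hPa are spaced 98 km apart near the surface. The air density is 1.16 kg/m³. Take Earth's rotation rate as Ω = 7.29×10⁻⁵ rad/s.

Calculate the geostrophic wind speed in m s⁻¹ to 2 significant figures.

Coriolis parameter at 44°N:
f = 2Ω sin φ = 2 × 7.29×10⁻⁵ × sin 44° = 1.01×10⁻⁴ s⁻¹
Pressure gradient: |∂P/∂n| = 1400 Pa / 98000 m = 1.43×10⁻² Pa/m
Geostrophic balance (pressure-gradient force = Coriolis force):
V_g = (1/(fρ)) |∂P/∂n| = 1.43×10⁻² / (1.01×10⁻⁴ × 1.16) = 122 m/s

120 m s⁻¹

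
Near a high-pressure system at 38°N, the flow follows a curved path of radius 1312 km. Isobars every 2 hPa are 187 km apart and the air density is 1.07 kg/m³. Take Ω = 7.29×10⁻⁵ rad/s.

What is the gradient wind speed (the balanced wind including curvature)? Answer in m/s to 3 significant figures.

12.5 m/s

Coriolis parameter at 38°N:
f = 2Ω sin φ = 2 × 7.29×10⁻⁵ × sin 38° = 8.98×10⁻⁵ s⁻¹
Pressure gradient: |∂P/∂n| = 200 Pa / 187000 m = 1.07×10⁻³ Pa/m
Geostrophic speed: V_g = |∂P/∂n|/(fρ) = 1.07×10⁻³/(8.98×10⁻⁵ × 1.07) = 11.1 m/s
Around a high, pressure-gradient force acts outward with centrifugal, so Coriolis balances both:
fV = (1/ρ)|∂P/∂n| + V²/R  →  V² − fR·V + fR·V_g = 0
With fR = 8.98×10⁻⁵ × 1312×10³ m = 118 m/s:
V = [fR − √((fR)² − 4 fR V_g)]/2 = [118 − √(118² − 4×118×11.1)]/2 = 12.5 m/s
Supergeostrophic (V > V_g = 11.1 m/s), as expected around a high.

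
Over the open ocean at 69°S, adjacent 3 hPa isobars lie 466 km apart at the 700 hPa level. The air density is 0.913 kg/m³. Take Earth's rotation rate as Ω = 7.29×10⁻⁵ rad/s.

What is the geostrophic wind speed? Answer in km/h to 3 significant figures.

Coriolis parameter at 69°S:
f = 2Ω sin φ = 2 × 7.29×10⁻⁵ × sin 69° = 1.36×10⁻⁴ s⁻¹
Pressure gradient: |∂P/∂n| = 300 Pa / 466000 m = 6.44×10⁻⁴ Pa/m
Geostrophic balance (pressure-gradient force = Coriolis force):
V_g = (1/(fρ)) |∂P/∂n| = 6.44×10⁻⁴ / (1.36×10⁻⁴ × 0.913) = 5.18 m/s
Converting: 5.18 m/s × 3.6 = 18.6 km/h

18.6 km/h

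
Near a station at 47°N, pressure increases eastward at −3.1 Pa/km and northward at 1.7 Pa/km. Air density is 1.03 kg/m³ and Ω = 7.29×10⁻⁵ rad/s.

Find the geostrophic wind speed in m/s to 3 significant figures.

32.2 m/s

Coriolis parameter at 47°N:
f = 2Ω sin φ = 2 × 7.29×10⁻⁵ × sin 47° = 1.07×10⁻⁴ s⁻¹
Component geostrophic relations (x east, y north):
u_g = −(1/(fρ)) ∂P/∂y,  v_g = (1/(fρ)) ∂P/∂x
u_g = −(1.7×10⁻³)/(1.07×10⁻⁴ × 1.03) = −15.5 m/s;  v_g = (−3.1×10⁻³)/(1.07×10⁻⁴ × 1.03) = −28.2 m/s
|V_g| = √(u_g² + v_g²) = 32.2 m/s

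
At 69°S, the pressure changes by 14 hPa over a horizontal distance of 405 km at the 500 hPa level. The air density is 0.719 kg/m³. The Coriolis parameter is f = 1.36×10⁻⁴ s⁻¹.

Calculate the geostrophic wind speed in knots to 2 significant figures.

69 knots

Pressure gradient: |∂P/∂n| = 1400 Pa / 405000 m = 3.46×10⁻³ Pa/m
Geostrophic balance (pressure-gradient force = Coriolis force):
V_g = (1/(fρ)) |∂P/∂n| = 3.46×10⁻³ / (1.36×10⁻⁴ × 0.719) = 35.4 m/s
Converting: 35.4 m/s × 1.944 = 69 knots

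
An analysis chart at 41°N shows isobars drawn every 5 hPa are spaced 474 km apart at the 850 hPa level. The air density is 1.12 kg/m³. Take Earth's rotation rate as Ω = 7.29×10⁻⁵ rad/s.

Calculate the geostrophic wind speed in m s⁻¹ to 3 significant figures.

Coriolis parameter at 41°N:
f = 2Ω sin φ = 2 × 7.29×10⁻⁵ × sin 41° = 9.57×10⁻⁵ s⁻¹
Pressure gradient: |∂P/∂n| = 500 Pa / 474000 m = 1.05×10⁻³ Pa/m
Geostrophic balance (pressure-gradient force = Coriolis force):
V_g = (1/(fρ)) |∂P/∂n| = 1.05×10⁻³ / (9.57×10⁻⁵ × 1.12) = 9.85 m/s

9.85 m s⁻¹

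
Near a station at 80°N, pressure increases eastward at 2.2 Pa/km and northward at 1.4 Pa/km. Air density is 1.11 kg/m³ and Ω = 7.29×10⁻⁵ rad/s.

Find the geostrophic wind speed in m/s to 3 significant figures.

16.4 m/s

Coriolis parameter at 80°N:
f = 2Ω sin φ = 2 × 7.29×10⁻⁵ × sin 80° = 1.44×10⁻⁴ s⁻¹
Component geostrophic relations (x east, y north):
u_g = −(1/(fρ)) ∂P/∂y,  v_g = (1/(fρ)) ∂P/∂x
u_g = −(1.4×10⁻³)/(1.44×10⁻⁴ × 1.11) = −8.78 m/s;  v_g = (2.2×10⁻³)/(1.44×10⁻⁴ × 1.11) = 13.8 m/s
|V_g| = √(u_g² + v_g²) = 16.4 m/s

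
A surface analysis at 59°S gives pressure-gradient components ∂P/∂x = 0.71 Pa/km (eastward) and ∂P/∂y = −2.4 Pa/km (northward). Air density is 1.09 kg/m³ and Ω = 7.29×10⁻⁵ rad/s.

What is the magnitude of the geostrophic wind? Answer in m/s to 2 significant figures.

18 m/s

Coriolis parameter at 59°S:
f = 2Ω sin φ = 2 × 7.29×10⁻⁵ × sin 59° = 1.25×10⁻⁴ s⁻¹
In the Southern Hemisphere f is negative: f = −1.25×10⁻⁴ s⁻¹.
Component geostrophic relations (x east, y north):
u_g = −(1/(fρ)) ∂P/∂y,  v_g = (1/(fρ)) ∂P/∂x
u_g = −(−2.4×10⁻³)/(−1.25×10⁻⁴ × 1.09) = −17.6 m/s;  v_g = (0.71×10⁻³)/(−1.25×10⁻⁴ × 1.09) = −5.21 m/s
|V_g| = √(u_g² + v_g²) = 18.4 m/s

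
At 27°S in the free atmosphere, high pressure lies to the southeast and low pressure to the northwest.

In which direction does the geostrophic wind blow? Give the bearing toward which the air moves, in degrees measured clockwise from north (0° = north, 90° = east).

The pressure-gradient force points toward the northwest (bearing 315°).
Geostrophic balance: in the Southern Hemisphere the Coriolis force deflects motion to the left, so the geostrophic wind blows 90° to the left of the pressure-gradient force (low pressure on the right).
Rotating 315° by 90° counterclockwise gives 225° — the wind blows toward the southwest.

225°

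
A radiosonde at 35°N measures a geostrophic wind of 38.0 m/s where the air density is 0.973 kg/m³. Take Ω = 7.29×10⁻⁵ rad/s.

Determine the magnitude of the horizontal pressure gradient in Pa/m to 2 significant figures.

3.1×10⁻³ Pa/m

Coriolis parameter at 35°N:
f = 2Ω sin φ = 2 × 7.29×10⁻⁵ × sin 35° = 8.36×10⁻⁵ s⁻¹
Geostrophic balance rearranged: |∂P/∂n| = f ρ V_g
|∂P/∂n| = 8.36×10⁻⁵ × 0.973 × 38.0 = 3.09×10⁻³ Pa/m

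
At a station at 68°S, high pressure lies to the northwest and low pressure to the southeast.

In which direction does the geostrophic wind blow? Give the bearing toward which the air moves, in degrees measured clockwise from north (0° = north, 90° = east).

045°

The pressure-gradient force points toward the southeast (bearing 135°).
Geostrophic balance: in the Southern Hemisphere the Coriolis force deflects motion to the left, so the geostrophic wind blows 90° to the left of the pressure-gradient force (low pressure on the right).
Rotating 135° by 90° counterclockwise gives 045° — the wind blows toward the northeast.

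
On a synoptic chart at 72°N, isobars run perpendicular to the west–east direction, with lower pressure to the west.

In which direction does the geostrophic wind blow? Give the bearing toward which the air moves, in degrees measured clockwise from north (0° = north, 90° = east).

000°

The pressure-gradient force points toward the west (bearing 270°).
Geostrophic balance: in the Northern Hemisphere the Coriolis force deflects motion to the right, so the geostrophic wind blows 90° to the right of the pressure-gradient force (low pressure on the left).
Rotating 270° by 90° clockwise gives 000° — the wind blows toward the north.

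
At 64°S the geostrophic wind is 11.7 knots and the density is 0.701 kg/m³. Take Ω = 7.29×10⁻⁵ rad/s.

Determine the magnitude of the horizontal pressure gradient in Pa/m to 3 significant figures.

5.53×10⁻⁴ Pa/m

Coriolis parameter at 64°S:
f = 2Ω sin φ = 2 × 7.29×10⁻⁵ × sin 64° = 1.31×10⁻⁴ s⁻¹
Wind speed in SI: 11.7 knots = 6.02 m/s
Geostrophic balance rearranged: |∂P/∂n| = f ρ V_g
|∂P/∂n| = 1.31×10⁻⁴ × 0.701 × 6.02 = 5.53×10⁻⁴ Pa/m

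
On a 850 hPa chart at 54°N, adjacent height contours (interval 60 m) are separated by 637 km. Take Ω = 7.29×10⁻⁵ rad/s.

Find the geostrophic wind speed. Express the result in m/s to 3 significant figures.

Coriolis parameter at 54°N:
f = 2Ω sin φ = 2 × 7.29×10⁻⁵ × sin 54° = 1.18×10⁻⁴ s⁻¹
Height gradient: |∂Z/∂n| = 60 m / 637000 m = 9.42×10⁻⁵
On a pressure surface, geostrophic balance gives V_g = (g/f)|∂Z/∂n|:
V_g = 9.81 × 9.42×10⁻⁵ / 1.18×10⁻⁴ = 7.83 m/s

7.83 m/s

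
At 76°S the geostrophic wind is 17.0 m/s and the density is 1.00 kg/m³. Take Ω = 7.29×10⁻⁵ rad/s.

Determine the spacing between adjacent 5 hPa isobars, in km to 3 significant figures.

Coriolis parameter at 76°S:
f = 2Ω sin φ = 2 × 7.29×10⁻⁵ × sin 76° = 1.41×10⁻⁴ s⁻¹
Geostrophic balance rearranged: |∂P/∂n| = f ρ V_g
|∂P/∂n| = 1.41×10⁻⁴ × 1.00 × 17.0 = 2.40×10⁻³ Pa/m
Isobar spacing: Δn = ΔP/|∂P/∂n| = 500 Pa / 2.40×10⁻³ Pa/m = 207902 m ≈ 208 km

208 km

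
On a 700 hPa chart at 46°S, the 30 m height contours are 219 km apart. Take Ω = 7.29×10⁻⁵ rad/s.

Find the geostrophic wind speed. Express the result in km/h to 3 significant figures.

46.1 km/h

Coriolis parameter at 46°S:
f = 2Ω sin φ = 2 × 7.29×10⁻⁵ × sin 46° = 1.05×10⁻⁴ s⁻¹
Height gradient: |∂Z/∂n| = 30 m / 219000 m = 1.37×10⁻⁴
On a pressure surface, geostrophic balance gives V_g = (g/f)|∂Z/∂n|:
V_g = 9.81 × 1.37×10⁻⁴ / 1.05×10⁻⁴ = 12.8 m/s
Converting: 12.8 m/s × 3.6 = 46.1 km/h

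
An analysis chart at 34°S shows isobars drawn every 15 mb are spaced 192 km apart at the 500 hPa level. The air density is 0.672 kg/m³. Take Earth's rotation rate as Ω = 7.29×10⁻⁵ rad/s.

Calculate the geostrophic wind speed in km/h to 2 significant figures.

510 km/h

Coriolis parameter at 34°S:
f = 2Ω sin φ = 2 × 7.29×10⁻⁵ × sin 34° = 8.15×10⁻⁵ s⁻¹
Pressure gradient: |∂P/∂n| = 1500 Pa / 192000 m = 7.81×10⁻³ Pa/m
Geostrophic balance (pressure-gradient force = Coriolis force):
V_g = (1/(fρ)) |∂P/∂n| = 7.81×10⁻³ / (8.15×10⁻⁵ × 0.672) = 143 m/s
Converting: 143 m/s × 3.6 = 510 km/h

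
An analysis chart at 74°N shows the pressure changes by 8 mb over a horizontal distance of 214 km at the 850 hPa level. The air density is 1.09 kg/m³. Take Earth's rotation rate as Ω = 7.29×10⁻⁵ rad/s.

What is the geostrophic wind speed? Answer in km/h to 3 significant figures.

Coriolis parameter at 74°N:
f = 2Ω sin φ = 2 × 7.29×10⁻⁵ × sin 74° = 1.40×10⁻⁴ s⁻¹
Pressure gradient: |∂P/∂n| = 800 Pa / 214000 m = 3.74×10⁻³ Pa/m
Geostrophic balance (pressure-gradient force = Coriolis force):
V_g = (1/(fρ)) |∂P/∂n| = 3.74×10⁻³ / (1.40×10⁻⁴ × 1.09) = 24.5 m/s
Converting: 24.5 m/s × 3.6 = 88.1 km/h

88.1 km/h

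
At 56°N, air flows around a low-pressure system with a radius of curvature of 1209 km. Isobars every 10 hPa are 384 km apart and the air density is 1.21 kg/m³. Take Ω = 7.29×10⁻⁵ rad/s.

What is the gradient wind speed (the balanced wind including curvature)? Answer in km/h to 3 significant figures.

57.8 km/h

Coriolis parameter at 56°N:
f = 2Ω sin φ = 2 × 7.29×10⁻⁵ × sin 56° = 1.21×10⁻⁴ s⁻¹
Pressure gradient: |∂P/∂n| = 1000 Pa / 384000 m = 2.60×10⁻³ Pa/m
Geostrophic speed: V_g = |∂P/∂n|/(fρ) = 2.60×10⁻³/(1.21×10⁻⁴ × 1.21) = 17.8 m/s
Around a low, centrifugal force acts outward with Coriolis, so pressure-gradient force balances both:
(1/ρ)|∂P/∂n| = fV + V²/R  →  V² + fR·V − fR·V_g = 0
With fR = 1.21×10⁻⁴ × 1209×10³ m = 146 m/s:
V = [−fR + √((fR)² + 4 fR V_g)]/2 = [−146 + √(146² + 4×146×17.8)]/2 = 16 m/s
Subgeostrophic (V < V_g = 17.8 m/s), as expected around a low.
Converting: 16 m/s × 3.6 = 57.8 km/h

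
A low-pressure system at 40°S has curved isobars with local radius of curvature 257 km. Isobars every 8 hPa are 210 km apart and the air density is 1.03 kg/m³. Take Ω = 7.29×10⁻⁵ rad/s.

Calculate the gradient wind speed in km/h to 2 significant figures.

76 km/h

Coriolis parameter at 40°S:
f = 2Ω sin φ = 2 × 7.29×10⁻⁵ × sin 40° = 9.37×10⁻⁵ s⁻¹
Pressure gradient: |∂P/∂n| = 800 Pa / 210000 m = 3.81×10⁻³ Pa/m
Geostrophic speed: V_g = |∂P/∂n|/(fρ) = 3.81×10⁻³/(9.37×10⁻⁵ × 1.03) = 39.5 m/s
Around a low, centrifugal force acts outward with Coriolis, so pressure-gradient force balances both:
(1/ρ)|∂P/∂n| = fV + V²/R  →  V² + fR·V − fR·V_g = 0
With fR = 9.37×10⁻⁵ × 257×10³ m = 24.1 m/s:
V = [−fR + √((fR)² + 4 fR V_g)]/2 = [−24.1 + √(24.1² + 4×24.1×39.5)]/2 = 21.1 m/s
Subgeostrophic (V < V_g = 39.5 m/s), as expected around a low.
Converting: 21.1 m/s × 3.6 = 76 km/h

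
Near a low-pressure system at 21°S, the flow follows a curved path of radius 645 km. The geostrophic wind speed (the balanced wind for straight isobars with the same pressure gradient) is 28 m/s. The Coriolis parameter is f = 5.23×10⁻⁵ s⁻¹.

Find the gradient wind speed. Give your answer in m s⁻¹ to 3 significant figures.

18.2 m s⁻¹

Around a low, centrifugal force acts outward with Coriolis, so pressure-gradient force balances both:
(1/ρ)|∂P/∂n| = fV + V²/R  →  V² + fR·V − fR·V_g = 0
With fR = 5.23×10⁻⁵ × 645×10³ m = 33.7 m/s:
V = [−fR + √((fR)² + 4 fR V_g)]/2 = [−33.7 + √(33.7² + 4×33.7×28)]/2 = 18.2 m/s
Subgeostrophic (V < V_g = 28 m/s), as expected around a low.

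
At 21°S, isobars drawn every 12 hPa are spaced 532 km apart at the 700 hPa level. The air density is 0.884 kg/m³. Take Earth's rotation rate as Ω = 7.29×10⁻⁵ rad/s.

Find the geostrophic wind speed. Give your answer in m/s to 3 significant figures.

Coriolis parameter at 21°S:
f = 2Ω sin φ = 2 × 7.29×10⁻⁵ × sin 21° = 5.23×10⁻⁵ s⁻¹
Pressure gradient: |∂P/∂n| = 1200 Pa / 532000 m = 2.26×10⁻³ Pa/m
Geostrophic balance (pressure-gradient force = Coriolis force):
V_g = (1/(fρ)) |∂P/∂n| = 2.26×10⁻³ / (5.23×10⁻⁵ × 0.884) = 48.8 m/s

48.8 m/s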